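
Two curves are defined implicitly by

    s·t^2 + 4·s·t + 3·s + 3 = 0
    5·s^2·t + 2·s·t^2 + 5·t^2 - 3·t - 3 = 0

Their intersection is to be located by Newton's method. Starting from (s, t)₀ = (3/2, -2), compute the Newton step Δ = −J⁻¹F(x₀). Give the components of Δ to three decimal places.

At (3/2, -2): F = (1.500, 12.500).
Jacobian J = [[t^2 + 4·t + 3, 2·s·t + 4·s], [10·s·t + 2·t^2, 5·s^2 + 4·s·t + 10·t - 3]].
At the point, J = [[-1.000, 0.000], [-22.000, -23.750]] (det J = 23.750).
Solving J·Δ = −F gives Δ = (1.500, -0.863).

(1.500, -0.863)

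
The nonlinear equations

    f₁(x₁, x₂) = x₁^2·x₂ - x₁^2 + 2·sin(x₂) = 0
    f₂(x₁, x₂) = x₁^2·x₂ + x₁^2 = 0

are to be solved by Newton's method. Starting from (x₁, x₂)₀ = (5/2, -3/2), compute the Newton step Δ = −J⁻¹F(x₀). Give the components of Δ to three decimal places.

At (5/2, -3/2): F = (-17.61999, -3.125).
Jacobian J = [[2·x₁·x₂ - 2·x₁, x₁^2 + 2·cos(x₂)], [2·x₁·x₂ + 2·x₁, x₁^2]].
At the point, J = [[-12.500, 6.39147], [-2.500, 6.250]] (det J = -62.14631).
Solving J·Δ = −F gives Δ = (-1.451, -0.080).

(-1.451, -0.080)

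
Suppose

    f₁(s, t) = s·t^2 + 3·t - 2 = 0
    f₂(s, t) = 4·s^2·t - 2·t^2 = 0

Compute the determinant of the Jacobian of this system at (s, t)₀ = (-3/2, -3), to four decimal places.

J = [[t^2, 2·s·t + 3], [8·s·t, 4·s^2 - 4·t]].
At the point, J = [[9.0000, 12.0000], [36.0000, 21.0000]].
det J = -243.0000.

-243.0000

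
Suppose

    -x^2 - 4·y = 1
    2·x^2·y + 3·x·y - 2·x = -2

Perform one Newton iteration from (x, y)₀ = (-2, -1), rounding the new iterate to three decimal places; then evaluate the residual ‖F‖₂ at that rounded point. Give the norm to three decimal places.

At (-2, -1): F = (-1.000, 4.000).
Jacobian J = [[-2·x, -4], [4·x·y + 3·y - 2, 2·x^2 + 3·x]].
At the point, J = [[4.000, -4.000], [3.000, 2.000]] (det J = 20.000).
Solving J·Δ = −F gives Δ = (-0.700, -0.950).
Then the next iterate is (x, y)₁ = (-2.700, -1.950).
Re-evaluating at (-2.700, -1.950): F = (-0.490, -5.236), so ‖F‖₂ = 5.259.

5.259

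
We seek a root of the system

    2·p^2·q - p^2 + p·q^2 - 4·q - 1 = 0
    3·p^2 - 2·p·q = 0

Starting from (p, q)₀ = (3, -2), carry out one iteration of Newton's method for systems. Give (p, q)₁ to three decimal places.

(2.304, 1.946)

At (3, -2): F = (-26.000, 39.000).
Jacobian J = [[4·p·q - 2·p + q^2, 2·p^2 + 2·p·q - 4], [6·p - 2·q, -2·p]].
At the point, J = [[-26.000, 2.000], [22.000, -6.000]] (det J = 112.000).
Solving J·Δ = −F gives Δ = (-0.696, 3.946).
Then the next iterate is (p, q)₁ = (2.304, 1.946).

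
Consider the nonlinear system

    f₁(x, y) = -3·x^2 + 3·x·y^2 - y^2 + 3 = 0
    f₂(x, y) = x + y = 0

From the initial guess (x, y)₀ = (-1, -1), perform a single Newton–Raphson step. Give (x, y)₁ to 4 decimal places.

At (-1, -1): F = (-4.0000, -2.0000).
Jacobian J = [[-6·x + 3·y^2, 6·x·y - 2·y], [1, 1]].
At the point, J = [[9.0000, 8.0000], [1.0000, 1.0000]] (det J = 1.0000).
Solving J·Δ = −F gives Δ = (-12.0000, 14.0000).
Then the next iterate is (x, y)₁ = (-13.0000, 13.0000).

(-13.0000, 13.0000)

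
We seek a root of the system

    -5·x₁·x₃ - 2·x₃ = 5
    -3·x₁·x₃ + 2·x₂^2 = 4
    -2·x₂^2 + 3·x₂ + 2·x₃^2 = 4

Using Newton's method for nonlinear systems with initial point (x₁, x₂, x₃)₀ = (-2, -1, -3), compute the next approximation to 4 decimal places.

At (-2, -1, -3): F = (-29.0000, -20.0000, 9.0000).
Jacobian J = [[-5·x₃, 0, -5·x₁ - 2], [-3·x₃, 4·x₂, -3·x₁], [0, -4·x₂ + 3, 4·x₃]].
At the point, J = [[15.0000, 0.0000, 8.0000], [9.0000, -4.0000, 6.0000], [0.0000, 7.0000, -12.0000]] (det J = 594.0000).
Solving J·Δ = −F gives Δ = (1.6936, -0.5152, 0.4495).
Then the next iterate is (x₁, x₂, x₃)₁ = (-0.3064, -1.5152, -2.5505).

(-0.3064, -1.5152, -2.5505)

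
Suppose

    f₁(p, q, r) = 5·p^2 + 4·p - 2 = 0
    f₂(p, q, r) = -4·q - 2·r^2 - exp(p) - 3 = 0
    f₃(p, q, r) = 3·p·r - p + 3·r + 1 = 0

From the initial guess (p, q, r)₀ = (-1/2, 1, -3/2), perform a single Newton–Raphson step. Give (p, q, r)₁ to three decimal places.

At (-1/2, 1, -3/2): F = (-2.750, -12.10653, -0.750).
Jacobian J = [[10·p + 4, 0, 0], [-exp(p), -4, -4·r], [3·r - 1, 0, 3·p + 3]].
At the point, J = [[-1.000, 0.000, 0.000], [-0.60653, -4.000, 6.000], [-5.500, 0.000, 1.500]] (det J = 6.000).
Solving J·Δ = −F gives Δ = (-2.750, -16.985, -9.583).
Then the next iterate is (p, q, r)₁ = (-3.250, -15.985, -11.083).

(-3.250, -15.985, -11.083)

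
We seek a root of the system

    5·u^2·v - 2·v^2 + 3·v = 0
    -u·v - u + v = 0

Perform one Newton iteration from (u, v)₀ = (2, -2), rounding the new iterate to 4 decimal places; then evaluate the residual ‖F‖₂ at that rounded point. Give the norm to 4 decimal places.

At (2, -2): F = (-54.0000, 0.0000).
Jacobian J = [[10·u·v, 5·u^2 - 4·v + 3], [-v - 1, -u + 1]].
At the point, J = [[-40.0000, 31.0000], [1.0000, -1.0000]] (det J = 9.0000).
Solving J·Δ = −F gives Δ = (-6.0000, -6.0000).
Then the next iterate is (u, v)₁ = (-4.0000, -8.0000).
Re-evaluating at (-4.0000, -8.0000): F = (-792.0000, -36.0000), so ‖F‖₂ = 792.8178.

792.8178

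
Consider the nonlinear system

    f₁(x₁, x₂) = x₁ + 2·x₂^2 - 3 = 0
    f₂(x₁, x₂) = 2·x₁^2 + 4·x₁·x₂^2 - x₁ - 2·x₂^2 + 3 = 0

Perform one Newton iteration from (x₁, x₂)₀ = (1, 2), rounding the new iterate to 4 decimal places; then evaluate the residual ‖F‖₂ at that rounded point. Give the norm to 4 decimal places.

4.4495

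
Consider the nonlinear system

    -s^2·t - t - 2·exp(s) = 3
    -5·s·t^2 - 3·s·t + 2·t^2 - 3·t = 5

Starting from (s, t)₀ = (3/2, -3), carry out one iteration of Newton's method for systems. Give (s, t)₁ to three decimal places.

(0.118, -3.697)

At (3/2, -3): F = (-2.21338, -32.000).
Jacobian J = [[-2·s·t - 2·exp(s), -s^2 - 1], [-5·t^2 - 3·t, -10·s·t - 3·s + 4·t - 3]].
At the point, J = [[0.03662, -3.250], [-36.000, 25.500]] (det J = -116.06614).
Solving J·Δ = −F gives Δ = (-1.382, -0.697).
Then the next iterate is (s, t)₁ = (0.118, -3.697).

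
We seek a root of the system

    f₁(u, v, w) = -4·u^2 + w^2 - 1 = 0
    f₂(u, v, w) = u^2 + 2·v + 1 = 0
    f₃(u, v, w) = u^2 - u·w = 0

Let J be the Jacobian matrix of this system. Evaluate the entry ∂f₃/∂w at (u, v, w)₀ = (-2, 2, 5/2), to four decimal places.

∂f₃/∂w = -u.
At (-2, 2, 5/2) this is 2.0000.

2.0000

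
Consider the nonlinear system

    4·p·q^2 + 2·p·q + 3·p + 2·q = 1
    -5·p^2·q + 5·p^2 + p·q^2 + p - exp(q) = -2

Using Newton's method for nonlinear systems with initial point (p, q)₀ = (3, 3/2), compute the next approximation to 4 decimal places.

(-10.6596, 5.0885)

At (3, 3/2): F = (47.0000, -15.231689).
Jacobian J = [[4·q^2 + 2·q + 3, 8·p·q + 2·p + 2], [-10·p·q + 10·p + q^2 + 1, -5·p^2 + 2·p·q - exp(q)]].
At the point, J = [[15.0000, 44.0000], [-11.7500, -40.481689]] (det J = -90.225336).
Solving J·Δ = −F gives Δ = (-13.6596, 3.5885).
Then the next iterate is (p, q)₁ = (-10.6596, 5.0885).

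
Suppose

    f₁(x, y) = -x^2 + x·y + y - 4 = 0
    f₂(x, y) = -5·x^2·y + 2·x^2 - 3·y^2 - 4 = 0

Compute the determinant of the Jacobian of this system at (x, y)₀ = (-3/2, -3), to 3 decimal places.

-25.500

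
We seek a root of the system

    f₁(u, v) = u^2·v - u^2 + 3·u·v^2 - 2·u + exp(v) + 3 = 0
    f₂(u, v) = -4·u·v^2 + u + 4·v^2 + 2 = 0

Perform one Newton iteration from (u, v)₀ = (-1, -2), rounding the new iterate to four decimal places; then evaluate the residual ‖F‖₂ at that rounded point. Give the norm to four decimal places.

6.6072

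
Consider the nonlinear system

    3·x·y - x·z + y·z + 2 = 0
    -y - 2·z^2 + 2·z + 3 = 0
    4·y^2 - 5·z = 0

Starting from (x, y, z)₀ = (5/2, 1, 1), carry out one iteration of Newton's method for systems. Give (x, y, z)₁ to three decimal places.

(-3.393, 1.571, 1.714)

At (5/2, 1, 1): F = (8.000, 2.000, -1.000).
Jacobian J = [[3·y - z, 3·x + z, -x + y], [0, -1, -4·z + 2], [0, 8·y, -5]].
At the point, J = [[2.000, 8.500, -1.500], [0.000, -1.000, -2.000], [0.000, 8.000, -5.000]] (det J = 42.000).
Solving J·Δ = −F gives Δ = (-5.893, 0.571, 0.714).
Then the next iterate is (x, y, z)₁ = (-3.393, 1.571, 1.714).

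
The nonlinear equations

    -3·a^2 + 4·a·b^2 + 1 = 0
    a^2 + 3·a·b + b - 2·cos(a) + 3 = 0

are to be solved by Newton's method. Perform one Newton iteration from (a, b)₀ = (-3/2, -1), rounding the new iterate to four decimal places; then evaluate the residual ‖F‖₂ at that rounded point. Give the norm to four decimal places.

At (-3/2, -1): F = (-11.7500, 8.608526).
Jacobian J = [[-6·a + 4·b^2, 8·a·b], [2·a + 3·b + 2·sin(a), 3·a + 1]].
At the point, J = [[13.0000, 12.0000], [-7.994990, -3.5000]] (det J = 50.439880).
Solving J·Δ = −F gives Δ = (1.2327, -0.3563).
Then the next iterate is (a, b)₁ = (-0.2673, -1.3563).
Re-evaluating at (-0.2673, -1.3563): F = (-1.181194, 0.873791), so ‖F‖₂ = 1.4693.

1.4693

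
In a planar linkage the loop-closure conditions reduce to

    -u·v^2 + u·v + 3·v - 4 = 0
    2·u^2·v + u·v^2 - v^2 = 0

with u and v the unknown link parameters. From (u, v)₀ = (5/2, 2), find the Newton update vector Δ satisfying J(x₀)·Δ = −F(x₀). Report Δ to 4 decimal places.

At (5/2, 2): F = (-3.0000, 31.0000).
Jacobian J = [[-v^2 + v, -2·u·v + u + 3], [4·u·v + v^2, 2·u^2 + 2·u·v - 2·v]].
At the point, J = [[-2.0000, -4.5000], [24.0000, 18.5000]] (det J = 71.0000).
Solving J·Δ = −F gives Δ = (-1.1831, -0.1408).

(-1.1831, -0.1408)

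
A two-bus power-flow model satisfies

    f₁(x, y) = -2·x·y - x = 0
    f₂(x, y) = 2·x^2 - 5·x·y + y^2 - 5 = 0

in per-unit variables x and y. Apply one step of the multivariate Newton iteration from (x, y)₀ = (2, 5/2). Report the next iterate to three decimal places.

(2.250, -0.875)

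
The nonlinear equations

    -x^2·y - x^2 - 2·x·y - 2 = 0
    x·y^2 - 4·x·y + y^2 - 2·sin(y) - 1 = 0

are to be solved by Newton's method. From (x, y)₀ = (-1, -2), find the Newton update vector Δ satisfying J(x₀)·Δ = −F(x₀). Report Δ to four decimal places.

At (-1, -2): F = (-5.0000, -7.181405).
Jacobian J = [[-2·x·y - 2·x - 2·y, -x^2 - 2·x], [y^2 - 4·y, 2·x·y - 4·x + 2·y - 2·cos(y)]].
At the point, J = [[2.0000, 1.0000], [12.0000, 4.832294]] (det J = -2.335413).
Solving J·Δ = −F gives Δ = (-7.2707, 19.5414).

(-7.2707, 19.5414)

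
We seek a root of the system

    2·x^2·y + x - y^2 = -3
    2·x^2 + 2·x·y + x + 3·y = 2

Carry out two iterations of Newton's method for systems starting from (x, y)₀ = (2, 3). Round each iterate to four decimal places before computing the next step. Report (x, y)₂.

At (2, 3): F = (20.0000, 29.0000).
Jacobian J = [[4·x·y + 1, 2·x^2 - 2·y], [4·x + 2·y + 1, 2·x + 3]].
At the point, J = [[25.0000, 2.0000], [15.0000, 7.0000]] (det J = 145.0000).
Solving J·Δ = −F gives Δ = (-0.5655, -2.9310).
Then the next iterate is (x, y)₁ = (1.4345, 0.0690).
Round to (1.4345, 0.0690) and repeat: F = (4.713714, 3.955042), J = [[1.395922, 3.977581], [6.8760, 5.8690]].
Δ = (0.6229, -1.4037), so (x, y)₂ = (2.0574, -1.3347).

(2.0574, -1.3347)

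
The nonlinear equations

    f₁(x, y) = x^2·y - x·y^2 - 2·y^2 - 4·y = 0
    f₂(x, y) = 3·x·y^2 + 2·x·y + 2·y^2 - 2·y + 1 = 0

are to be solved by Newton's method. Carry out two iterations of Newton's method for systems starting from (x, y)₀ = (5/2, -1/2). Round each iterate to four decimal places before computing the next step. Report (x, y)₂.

At (5/2, -1/2): F = (-2.2500, 1.8750).
Jacobian J = [[2·x·y - y^2, x^2 - 2·x·y - 4·y - 4], [3·y^2 + 2·y, 6·x·y + 2·x + 4·y - 2]].
At the point, J = [[-2.7500, 6.7500], [-0.2500, -6.5000]] (det J = 19.5625).
Solving J·Δ = −F gives Δ = (-0.1006, 0.2923).
Then the next iterate is (x, y)₁ = (2.3994, -0.2077).
Round to (2.3994, -0.2077) and repeat: F = (-0.554741, 0.815493), J = [[-1.039850, 3.584631], [-0.285982, -1.022132]].
Δ = (1.1285, 0.4821), so (x, y)₂ = (3.5279, 0.2744).

(3.5279, 0.2744)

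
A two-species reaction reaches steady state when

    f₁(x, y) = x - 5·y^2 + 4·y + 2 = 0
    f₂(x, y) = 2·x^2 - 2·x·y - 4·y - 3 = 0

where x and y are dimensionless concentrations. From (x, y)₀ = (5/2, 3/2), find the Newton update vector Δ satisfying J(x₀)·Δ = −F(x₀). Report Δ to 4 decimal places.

At (5/2, 3/2): F = (-0.7500, -4.0000).
Jacobian J = [[1, -10·y + 4], [4·x - 2·y, -2·x - 4]].
At the point, J = [[1.0000, -11.0000], [7.0000, -9.0000]] (det J = 68.0000).
Solving J·Δ = −F gives Δ = (0.5478, -0.0184).

(0.5478, -0.0184)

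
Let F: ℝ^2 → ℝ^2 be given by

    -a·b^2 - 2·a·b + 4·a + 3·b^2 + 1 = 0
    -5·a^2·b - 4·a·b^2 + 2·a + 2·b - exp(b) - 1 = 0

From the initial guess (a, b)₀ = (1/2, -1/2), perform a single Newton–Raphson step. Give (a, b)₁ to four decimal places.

(0.3370, 0.4573)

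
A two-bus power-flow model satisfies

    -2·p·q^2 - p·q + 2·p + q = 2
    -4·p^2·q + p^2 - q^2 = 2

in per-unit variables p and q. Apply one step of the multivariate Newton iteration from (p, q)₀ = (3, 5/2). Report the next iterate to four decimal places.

At (3, 5/2): F = (-38.5000, -89.2500).
Jacobian J = [[-2·q^2 - q + 2, -4·p·q - p + 1], [-8·p·q + 2·p, -4·p^2 - 2·q]].
At the point, J = [[-13.0000, -32.0000], [-54.0000, -41.0000]] (det J = -1195.0000).
Solving J·Δ = −F gives Δ = (-1.0690, -0.7688).
Then the next iterate is (p, q)₁ = (1.9310, 1.7312).

(1.9310, 1.7312)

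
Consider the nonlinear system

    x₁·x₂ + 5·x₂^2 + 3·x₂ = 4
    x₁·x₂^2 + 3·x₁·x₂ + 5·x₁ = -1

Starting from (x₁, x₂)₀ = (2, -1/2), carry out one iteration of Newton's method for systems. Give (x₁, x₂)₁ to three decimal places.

At (2, -1/2): F = (-5.250, 8.500).
Jacobian J = [[x₂, x₁ + 10·x₂ + 3], [x₂^2 + 3·x₂ + 5, 2·x₁·x₂ + 3·x₁]].
At the point, J = [[-0.500, 0.000], [3.750, 4.000]] (det J = -2.000).
Solving J·Δ = −F gives Δ = (-10.500, 7.719).
Then the next iterate is (x₁, x₂)₁ = (-8.500, 7.219).

(-8.500, 7.219)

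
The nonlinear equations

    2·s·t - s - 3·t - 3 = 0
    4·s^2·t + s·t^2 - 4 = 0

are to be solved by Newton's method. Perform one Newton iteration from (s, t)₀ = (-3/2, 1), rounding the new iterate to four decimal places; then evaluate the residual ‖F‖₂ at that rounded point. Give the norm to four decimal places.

8.8268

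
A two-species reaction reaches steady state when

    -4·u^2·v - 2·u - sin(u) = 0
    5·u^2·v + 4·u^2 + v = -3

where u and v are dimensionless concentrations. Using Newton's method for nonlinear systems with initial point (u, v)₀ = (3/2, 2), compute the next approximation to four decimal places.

At (3/2, 2): F = (-21.997495, 36.5000).
Jacobian J = [[-8·u·v - cos(u) - 2, -4·u^2], [10·u·v + 8·u, 5·u^2 + 1]].
At the point, J = [[-26.070737, -9.0000], [42.0000, 12.2500]] (det J = 58.633469).
Solving J·Δ = −F gives Δ = (-1.0068, 0.4722).
Then the next iterate is (u, v)₁ = (0.4932, 2.4722).

(0.4932, 2.4722)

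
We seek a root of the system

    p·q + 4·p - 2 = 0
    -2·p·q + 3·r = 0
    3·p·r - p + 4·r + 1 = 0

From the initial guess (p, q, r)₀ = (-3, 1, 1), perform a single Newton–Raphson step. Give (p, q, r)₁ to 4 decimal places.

At (-3, 1, 1): F = (-17.0000, 9.0000, -1.0000).
Jacobian J = [[q + 4, p, 0], [-2·q, -2·p, 3], [3·r - 1, 0, 3·p + 4]].
At the point, J = [[5.0000, -3.0000, 0.0000], [-2.0000, 6.0000, 3.0000], [2.0000, 0.0000, -5.0000]] (det J = -138.0000).
Solving J·Δ = −F gives Δ = (2.7826, -1.0290, 0.9130).
Then the next iterate is (p, q, r)₁ = (-0.2174, -0.0290, 1.9130).

(-0.2174, -0.0290, 1.9130)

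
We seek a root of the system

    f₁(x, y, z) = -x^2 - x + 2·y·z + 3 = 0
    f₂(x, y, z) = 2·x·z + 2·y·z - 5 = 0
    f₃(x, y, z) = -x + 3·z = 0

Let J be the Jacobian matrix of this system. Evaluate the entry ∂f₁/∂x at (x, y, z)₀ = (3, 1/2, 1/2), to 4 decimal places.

∂f₁/∂x = -2·x - 1.
At (3, 1/2, 1/2) this is -7.0000.

-7.0000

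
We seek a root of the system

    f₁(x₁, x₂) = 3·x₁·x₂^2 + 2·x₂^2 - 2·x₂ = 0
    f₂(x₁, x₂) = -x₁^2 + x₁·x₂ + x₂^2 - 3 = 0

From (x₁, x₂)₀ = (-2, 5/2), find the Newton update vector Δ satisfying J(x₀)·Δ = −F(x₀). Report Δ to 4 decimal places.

(1.0866, -0.4376)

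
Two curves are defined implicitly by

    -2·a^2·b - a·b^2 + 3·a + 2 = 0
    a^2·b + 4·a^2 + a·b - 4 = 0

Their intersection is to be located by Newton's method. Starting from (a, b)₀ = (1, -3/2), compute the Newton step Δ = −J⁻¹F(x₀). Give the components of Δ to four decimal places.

(-1.4500, 4.0375)

At (1, -3/2): F = (5.7500, -3.0000).
Jacobian J = [[-4·a·b - b^2 + 3, -2·a^2 - 2·a·b], [2·a·b + 8·a + b, a^2 + a]].
At the point, J = [[6.7500, 1.0000], [3.5000, 2.0000]] (det J = 10.0000).
Solving J·Δ = −F gives Δ = (-1.4500, 4.0375).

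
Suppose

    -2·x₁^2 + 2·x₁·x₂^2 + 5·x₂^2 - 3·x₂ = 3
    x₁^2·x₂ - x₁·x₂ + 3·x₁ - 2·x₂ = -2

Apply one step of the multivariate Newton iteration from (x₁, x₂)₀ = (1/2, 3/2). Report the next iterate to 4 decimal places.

(0.2185, 1.1802)

At (1/2, 3/2): F = (5.5000, 0.1250).
Jacobian J = [[-4·x₁ + 2·x₂^2, 4·x₁·x₂ + 10·x₂ - 3], [2·x₁·x₂ - x₂ + 3, x₁^2 - x₁ - 2]].
At the point, J = [[2.5000, 15.0000], [3.0000, -2.2500]] (det J = -50.6250).
Solving J·Δ = −F gives Δ = (-0.2815, -0.3198).
Then the next iterate is (x₁, x₂)₁ = (0.2185, 1.1802).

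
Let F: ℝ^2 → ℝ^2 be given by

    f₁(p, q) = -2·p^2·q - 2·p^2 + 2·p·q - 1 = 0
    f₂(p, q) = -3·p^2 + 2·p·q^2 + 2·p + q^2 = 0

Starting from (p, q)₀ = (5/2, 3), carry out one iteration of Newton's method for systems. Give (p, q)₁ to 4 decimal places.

(1.6621, 1.9983)

At (5/2, 3): F = (-36.0000, 40.2500).
Jacobian J = [[-4·p·q - 4·p + 2·q, -2·p^2 + 2·p], [-6·p + 2·q^2 + 2, 4·p·q + 2·q]].
At the point, J = [[-34.0000, -7.5000], [5.0000, 36.0000]] (det J = -1186.5000).
Solving J·Δ = −F gives Δ = (-0.8379, -1.0017).
Then the next iterate is (p, q)₁ = (1.6621, 1.9983).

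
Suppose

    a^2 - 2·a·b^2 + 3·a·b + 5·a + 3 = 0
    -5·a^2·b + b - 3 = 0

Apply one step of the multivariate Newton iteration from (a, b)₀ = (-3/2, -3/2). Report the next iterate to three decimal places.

(-1.277, -0.782)

At (-3/2, -3/2): F = (11.250, 12.375).
Jacobian J = [[2·a - 2·b^2 + 3·b + 5, -4·a·b + 3·a], [-10·a·b, -5·a^2 + 1]].
At the point, J = [[-7.000, -13.500], [-22.500, -10.250]] (det J = -232.000).
Solving J·Δ = −F gives Δ = (0.223, 0.718).
Then the next iterate is (a, b)₁ = (-1.277, -0.782).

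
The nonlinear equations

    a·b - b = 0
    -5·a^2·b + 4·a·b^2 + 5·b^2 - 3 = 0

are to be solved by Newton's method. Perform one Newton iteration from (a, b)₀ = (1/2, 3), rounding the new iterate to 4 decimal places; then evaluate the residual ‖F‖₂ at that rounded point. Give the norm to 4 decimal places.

10.6115

At (1/2, 3): F = (-1.5000, 56.2500).
Jacobian J = [[b, a - 1], [-10·a·b + 4·b^2, -5·a^2 + 8·a·b + 10·b]].
At the point, J = [[3.0000, -0.5000], [21.0000, 40.7500]] (det J = 132.7500).
Solving J·Δ = −F gives Δ = (0.2486, -1.5085).
Then the next iterate is (a, b)₁ = (0.7486, 1.4915).
Re-evaluating at (0.7486, 1.4915): F = (-0.374963, 10.604923), so ‖F‖₂ = 10.6115.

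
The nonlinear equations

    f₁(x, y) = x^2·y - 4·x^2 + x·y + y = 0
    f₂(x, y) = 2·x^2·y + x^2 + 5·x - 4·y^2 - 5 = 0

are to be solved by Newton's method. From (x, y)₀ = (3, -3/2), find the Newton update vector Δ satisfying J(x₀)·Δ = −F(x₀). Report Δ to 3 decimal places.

At (3, -3/2): F = (-55.500, -17.000).
Jacobian J = [[2·x·y - 8·x + y, x^2 + x + 1], [4·x·y + 2·x + 5, 2·x^2 - 8·y]].
At the point, J = [[-34.500, 13.000], [-7.000, 30.000]] (det J = -944.000).
Solving J·Δ = −F gives Δ = (-1.530, 0.210).

(-1.530, 0.210)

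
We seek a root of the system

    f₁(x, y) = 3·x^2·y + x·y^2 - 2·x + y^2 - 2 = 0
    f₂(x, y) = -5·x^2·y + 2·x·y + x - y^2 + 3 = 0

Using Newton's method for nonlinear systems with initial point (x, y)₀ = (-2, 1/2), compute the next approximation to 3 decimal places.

(-0.866, 0.594)

At (-2, 1/2): F = (7.750, -11.250).
Jacobian J = [[6·x·y + y^2 - 2, 3·x^2 + 2·x·y + 2·y], [-10·x·y + 2·y + 1, -5·x^2 + 2·x - 2·y]].
At the point, J = [[-7.750, 11.000], [12.000, -25.000]] (det J = 61.750).
Solving J·Δ = −F gives Δ = (1.134, 0.094).
Then the next iterate is (x, y)₁ = (-0.866, 0.594).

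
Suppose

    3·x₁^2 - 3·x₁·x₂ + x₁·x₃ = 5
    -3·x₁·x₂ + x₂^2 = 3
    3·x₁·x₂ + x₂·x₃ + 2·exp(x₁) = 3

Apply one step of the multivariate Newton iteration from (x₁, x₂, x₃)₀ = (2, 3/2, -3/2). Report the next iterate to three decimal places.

(7.455, -9.932, -49.661)

At (2, 3/2, -3/2): F = (-5.000, -9.750, 18.52811).
Jacobian J = [[6·x₁ - 3·x₂ + x₃, -3·x₁, x₁], [-3·x₂, -3·x₁ + 2·x₂, 0], [3·x₂ + 2·exp(x₁), 3·x₁ + x₃, x₂]].
At the point, J = [[6.000, -6.000, 2.000], [-4.500, -3.000, 0.000], [19.27811, 4.500, 1.500]] (det J = 7.66867).
Solving J·Δ = −F gives Δ = (5.455, -11.432, -48.161).
Then the next iterate is (x₁, x₂, x₃)₁ = (7.455, -9.932, -49.661).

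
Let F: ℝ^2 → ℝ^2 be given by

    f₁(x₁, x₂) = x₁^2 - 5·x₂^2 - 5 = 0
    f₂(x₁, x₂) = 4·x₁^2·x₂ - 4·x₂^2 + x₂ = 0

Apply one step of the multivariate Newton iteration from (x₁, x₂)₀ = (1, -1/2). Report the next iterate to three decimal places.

At (1, -1/2): F = (-5.250, -3.500).
Jacobian J = [[2·x₁, -10·x₂], [8·x₁·x₂, 4·x₁^2 - 8·x₂ + 1]].
At the point, J = [[2.000, 5.000], [-4.000, 9.000]] (det J = 38.000).
Solving J·Δ = −F gives Δ = (0.783, 0.737).
Then the next iterate is (x₁, x₂)₁ = (1.783, 0.237).

(1.783, 0.237)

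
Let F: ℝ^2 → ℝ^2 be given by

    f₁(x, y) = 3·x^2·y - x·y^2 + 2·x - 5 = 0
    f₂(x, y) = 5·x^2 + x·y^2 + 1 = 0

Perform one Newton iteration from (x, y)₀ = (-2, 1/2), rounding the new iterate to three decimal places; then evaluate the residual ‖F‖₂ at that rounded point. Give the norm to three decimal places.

5.979

At (-2, 1/2): F = (-2.500, 20.500).
Jacobian J = [[6·x·y - y^2 + 2, 3·x^2 - 2·x·y], [10·x + y^2, 2·x·y]].
At the point, J = [[-4.250, 14.000], [-19.750, -2.000]] (det J = 285.000).
Solving J·Δ = −F gives Δ = (0.989, 0.479).
Then the next iterate is (x, y)₁ = (-1.011, 0.979).
Re-evaluating at (-1.011, 0.979): F = (-3.05105, 5.14162), so ‖F‖₂ = 5.979.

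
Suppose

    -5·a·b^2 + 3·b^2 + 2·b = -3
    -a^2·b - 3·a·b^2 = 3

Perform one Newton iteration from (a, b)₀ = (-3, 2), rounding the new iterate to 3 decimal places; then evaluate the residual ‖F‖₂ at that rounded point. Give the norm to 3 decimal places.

23.772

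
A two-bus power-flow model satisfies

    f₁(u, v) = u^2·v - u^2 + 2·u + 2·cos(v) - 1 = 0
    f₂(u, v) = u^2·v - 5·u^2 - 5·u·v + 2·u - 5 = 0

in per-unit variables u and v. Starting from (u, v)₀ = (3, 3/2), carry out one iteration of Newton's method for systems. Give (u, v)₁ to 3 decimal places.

(0.986, 1.561)

At (3, 3/2): F = (9.64147, -53.000).
Jacobian J = [[2·u·v - 2·u + 2, u^2 - 2·sin(v)], [2·u·v - 10·u - 5·v + 2, u^2 - 5·u]].
At the point, J = [[5.000, 7.00501], [-26.500, -6.000]] (det J = 155.63277).
Solving J·Δ = −F gives Δ = (-2.014, 0.061).
Then the next iterate is (u, v)₁ = (0.986, 1.561).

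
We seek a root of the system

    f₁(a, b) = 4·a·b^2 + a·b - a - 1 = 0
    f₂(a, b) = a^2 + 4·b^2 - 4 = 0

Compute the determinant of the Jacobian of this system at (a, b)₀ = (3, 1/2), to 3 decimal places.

-88.000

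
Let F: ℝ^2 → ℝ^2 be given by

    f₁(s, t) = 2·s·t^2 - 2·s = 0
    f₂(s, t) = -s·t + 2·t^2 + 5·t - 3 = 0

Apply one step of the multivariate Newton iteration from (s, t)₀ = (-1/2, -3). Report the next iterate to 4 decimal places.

At (-1/2, -3): F = (-8.0000, -1.5000).
Jacobian J = [[2·t^2 - 2, 4·s·t], [-t, -s + 4·t + 5]].
At the point, J = [[16.0000, 6.0000], [3.0000, -6.5000]] (det J = -122.0000).
Solving J·Δ = −F gives Δ = (0.5000, 0.0000).
Then the next iterate is (s, t)₁ = (0.0000, -3.0000).

(0.0000, -3.0000)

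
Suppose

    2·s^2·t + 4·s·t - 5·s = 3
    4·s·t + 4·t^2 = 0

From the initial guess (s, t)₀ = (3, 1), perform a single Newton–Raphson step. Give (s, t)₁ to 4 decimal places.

(5.4000, -0.2800)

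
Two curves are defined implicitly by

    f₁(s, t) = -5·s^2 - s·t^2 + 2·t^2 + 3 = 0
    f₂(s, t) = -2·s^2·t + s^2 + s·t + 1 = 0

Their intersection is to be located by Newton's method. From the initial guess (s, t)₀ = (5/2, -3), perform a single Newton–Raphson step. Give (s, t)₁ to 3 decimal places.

(1.616, -2.105)

At (5/2, -3): F = (-32.750, 37.250).
Jacobian J = [[-10·s - t^2, -2·s·t + 4·t], [-4·s·t + 2·s + t, -2·s^2 + s]].
At the point, J = [[-34.000, 3.000], [32.000, -10.000]] (det J = 244.000).
Solving J·Δ = −F gives Δ = (-0.884, 0.895).
Then the next iterate is (s, t)₁ = (1.616, -2.105).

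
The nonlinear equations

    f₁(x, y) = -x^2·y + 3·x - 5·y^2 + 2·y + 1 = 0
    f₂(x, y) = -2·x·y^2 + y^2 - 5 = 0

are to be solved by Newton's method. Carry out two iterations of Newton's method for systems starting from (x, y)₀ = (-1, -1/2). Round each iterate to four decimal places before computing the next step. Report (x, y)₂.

(7.6018, -2.6214)

At (-1, -1/2): F = (-3.7500, -4.2500).
Jacobian J = [[-2·x·y + 3, -x^2 - 10·y + 2], [-2·y^2, -4·x·y + 2·y]].
At the point, J = [[2.0000, 6.0000], [-0.5000, -3.0000]] (det J = -3.0000).
Solving J·Δ = −F gives Δ = (12.2500, -3.4583).
Then the next iterate is (x, y)₁ = (11.2500, -3.9583).
Round to (11.2500, -3.9583) and repeat: F = (449.465049, -341.864986), J = [[92.061750, -84.9795], [-31.336278, 170.2069]].
Δ = (-3.6482, 1.3369), so (x, y)₂ = (7.6018, -2.6214).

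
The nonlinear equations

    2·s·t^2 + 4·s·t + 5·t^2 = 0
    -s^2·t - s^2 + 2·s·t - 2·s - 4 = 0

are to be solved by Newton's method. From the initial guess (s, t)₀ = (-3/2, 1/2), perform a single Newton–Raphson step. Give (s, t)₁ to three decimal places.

At (-3/2, 1/2): F = (-2.500, -5.875).
Jacobian J = [[2·t^2 + 4·t, 4·s·t + 4·s + 10·t], [-2·s·t - 2·s + 2·t - 2, -s^2 + 2·s]].
At the point, J = [[2.500, -4.000], [3.500, -5.250]] (det J = 0.875).
Solving J·Δ = −F gives Δ = (11.857, 6.786).
Then the next iterate is (s, t)₁ = (10.357, 7.286).

(10.357, 7.286)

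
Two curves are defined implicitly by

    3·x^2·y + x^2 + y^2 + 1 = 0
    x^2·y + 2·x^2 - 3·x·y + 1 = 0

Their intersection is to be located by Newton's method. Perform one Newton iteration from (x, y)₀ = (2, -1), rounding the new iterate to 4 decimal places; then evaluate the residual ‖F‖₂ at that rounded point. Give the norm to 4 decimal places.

4.7327

At (2, -1): F = (-6.0000, 11.0000).
Jacobian J = [[6·x·y + 2·x, 3·x^2 + 2·y], [2·x·y + 4·x - 3·y, x^2 - 3·x]].
At the point, J = [[-8.0000, 10.0000], [7.0000, -2.0000]] (det J = -54.0000).
Solving J·Δ = −F gives Δ = (-1.8148, -0.8519).
Then the next iterate is (x, y)₁ = (0.1852, -1.8519).
Re-evaluating at (0.1852, -1.8519): F = (4.273277, 2.033995), so ‖F‖₂ = 4.7327.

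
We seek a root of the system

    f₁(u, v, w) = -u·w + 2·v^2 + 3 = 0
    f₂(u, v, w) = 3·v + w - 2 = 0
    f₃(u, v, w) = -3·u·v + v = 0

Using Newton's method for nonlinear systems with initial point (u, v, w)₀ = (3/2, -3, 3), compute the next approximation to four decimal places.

At (3/2, -3, 3): F = (16.5000, -8.0000, 10.5000).
Jacobian J = [[-w, 4·v, -u], [0, 3, 1], [-3·v, -3·u + 1, 0]].
At the point, J = [[-3.0000, -12.0000, -1.5000], [0.0000, 3.0000, 1.0000], [9.0000, -3.5000, 0.0000]] (det J = -78.0000).
Solving J·Δ = −F gives Δ = (-0.8077, 0.9231, 5.2308).
Then the next iterate is (u, v, w)₁ = (0.6923, -2.0769, 8.2308).

(0.6923, -2.0769, 8.2308)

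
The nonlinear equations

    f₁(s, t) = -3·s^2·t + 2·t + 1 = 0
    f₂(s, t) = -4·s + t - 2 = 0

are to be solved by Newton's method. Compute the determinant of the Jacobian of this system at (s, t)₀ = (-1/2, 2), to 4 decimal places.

J = [[-6·s·t, -3·s^2 + 2], [-4, 1]].
At the point, J = [[6.0000, 1.2500], [-4.0000, 1.0000]].
det J = 11.0000.

11.0000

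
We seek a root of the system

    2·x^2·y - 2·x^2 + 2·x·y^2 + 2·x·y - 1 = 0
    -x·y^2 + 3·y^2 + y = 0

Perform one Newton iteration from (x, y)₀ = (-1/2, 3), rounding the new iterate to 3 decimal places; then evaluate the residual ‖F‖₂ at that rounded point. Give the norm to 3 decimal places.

At (-1/2, 3): F = (-12.000, 34.500).
Jacobian J = [[4·x·y - 4·x + 2·y^2 + 2·y, 2·x^2 + 4·x·y + 2·x], [-y^2, -2·x·y + 6·y + 1]].
At the point, J = [[20.000, -6.500], [-9.000, 22.000]] (det J = 381.500).
Solving J·Δ = −F gives Δ = (0.104, -1.526).
Then the next iterate is (x, y)₁ = (-0.396, 1.474).
Re-evaluating at (-0.396, 1.474): F = (-3.73951, 8.85241), so ‖F‖₂ = 9.610.

9.610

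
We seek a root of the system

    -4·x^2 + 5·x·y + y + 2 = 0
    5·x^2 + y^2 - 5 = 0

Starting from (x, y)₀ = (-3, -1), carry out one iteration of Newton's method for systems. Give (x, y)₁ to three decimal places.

(-1.659, -0.609)

At (-3, -1): F = (-20.000, 41.000).
Jacobian J = [[-8·x + 5·y, 5·x + 1], [10·x, 2·y]].
At the point, J = [[19.000, -14.000], [-30.000, -2.000]] (det J = -458.000).
Solving J·Δ = −F gives Δ = (1.341, 0.391).
Then the next iterate is (x, y)₁ = (-1.659, -0.609).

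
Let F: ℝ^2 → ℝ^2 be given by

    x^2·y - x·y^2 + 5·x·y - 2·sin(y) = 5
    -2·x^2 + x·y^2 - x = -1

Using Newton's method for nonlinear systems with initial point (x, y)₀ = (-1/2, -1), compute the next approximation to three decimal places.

(-0.937, -0.627)

At (-1/2, -1): F = (-0.56706, 0.500).
Jacobian J = [[2·x·y - y^2 + 5·y, x^2 - 2·x·y + 5·x - 2·cos(y)], [-4·x + y^2 - 1, 2·x·y]].
At the point, J = [[-5.000, -4.33060], [2.000, 1.000]] (det J = 3.66121).
Solving J·Δ = −F gives Δ = (-0.437, 0.373).
Then the next iterate is (x, y)₁ = (-0.937, -0.627).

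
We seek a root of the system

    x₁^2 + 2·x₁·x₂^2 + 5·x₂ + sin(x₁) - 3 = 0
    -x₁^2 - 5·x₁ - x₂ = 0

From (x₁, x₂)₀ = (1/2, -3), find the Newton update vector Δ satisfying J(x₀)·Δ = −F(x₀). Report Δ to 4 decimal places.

(0.3293, -1.7256)

At (1/2, -3): F = (-8.270574, 0.2500).
Jacobian J = [[2·x₁ + 2·x₂^2 + cos(x₁), 4·x₁·x₂ + 5], [-2·x₁ - 5, -1]].
At the point, J = [[19.877583, -1.0000], [-6.0000, -1.0000]] (det J = -25.877583).
Solving J·Δ = −F gives Δ = (0.3293, -1.7256).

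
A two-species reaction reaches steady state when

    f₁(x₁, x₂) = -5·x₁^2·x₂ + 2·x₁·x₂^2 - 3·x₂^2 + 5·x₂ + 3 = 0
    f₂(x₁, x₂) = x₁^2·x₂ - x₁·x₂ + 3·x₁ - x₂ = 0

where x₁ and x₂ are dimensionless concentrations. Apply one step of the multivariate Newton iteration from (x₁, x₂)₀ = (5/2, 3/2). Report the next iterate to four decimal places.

(0.8852, 2.5574)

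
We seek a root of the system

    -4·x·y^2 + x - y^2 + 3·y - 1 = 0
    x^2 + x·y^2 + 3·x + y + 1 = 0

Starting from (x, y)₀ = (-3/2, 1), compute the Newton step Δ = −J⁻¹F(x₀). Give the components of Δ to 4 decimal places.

(1.6786, -0.0357)

At (-3/2, 1): F = (5.5000, -1.7500).
Jacobian J = [[-4·y^2 + 1, -8·x·y - 2·y + 3], [2·x + y^2 + 3, 2·x·y + 1]].
At the point, J = [[-3.0000, 13.0000], [1.0000, -2.0000]] (det J = -7.0000).
Solving J·Δ = −F gives Δ = (1.6786, -0.0357).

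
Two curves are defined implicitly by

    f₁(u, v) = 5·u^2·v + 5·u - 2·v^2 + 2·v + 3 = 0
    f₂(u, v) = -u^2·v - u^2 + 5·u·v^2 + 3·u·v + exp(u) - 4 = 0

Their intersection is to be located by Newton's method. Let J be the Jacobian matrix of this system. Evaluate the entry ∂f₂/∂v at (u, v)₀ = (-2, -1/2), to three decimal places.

0.000

∂f₂/∂v = -u^2 + 10·u·v + 3·u.
At (-2, -1/2) this is 0.000.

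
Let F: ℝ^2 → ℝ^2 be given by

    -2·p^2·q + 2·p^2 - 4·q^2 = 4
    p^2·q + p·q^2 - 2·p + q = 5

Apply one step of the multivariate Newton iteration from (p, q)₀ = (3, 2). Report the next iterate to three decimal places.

(3.575, 0.679)

At (3, 2): F = (-38.000, 21.000).
Jacobian J = [[-4·p·q + 4·p, -2·p^2 - 8·q], [2·p·q + q^2 - 2, p^2 + 2·p·q + 1]].
At the point, J = [[-12.000, -34.000], [14.000, 22.000]] (det J = 212.000).
Solving J·Δ = −F gives Δ = (0.575, -1.321).
Then the next iterate is (p, q)₁ = (3.575, 0.679).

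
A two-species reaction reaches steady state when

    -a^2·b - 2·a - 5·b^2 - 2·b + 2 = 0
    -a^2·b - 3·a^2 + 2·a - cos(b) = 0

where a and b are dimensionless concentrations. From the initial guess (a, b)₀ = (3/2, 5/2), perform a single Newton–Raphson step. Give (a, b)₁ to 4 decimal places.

At (3/2, 5/2): F = (-42.8750, -8.573856).
Jacobian J = [[-2·a·b - 2, -a^2 - 10·b - 2], [-2·a·b - 6·a + 2, -a^2 + sin(b)]].
At the point, J = [[-9.5000, -29.2500], [-14.5000, -1.651528]] (det J = -408.435485).
Solving J·Δ = −F gives Δ = (-0.4406, -1.3227).
Then the next iterate is (a, b)₁ = (1.0594, 1.1773).

(1.0594, 1.1773)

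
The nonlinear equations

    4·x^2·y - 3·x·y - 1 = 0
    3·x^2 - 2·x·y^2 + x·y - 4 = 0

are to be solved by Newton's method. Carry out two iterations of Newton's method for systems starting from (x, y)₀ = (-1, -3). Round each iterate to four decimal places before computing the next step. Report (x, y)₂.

(0.1146, -4.1719)

At (-1, -3): F = (-22.0000, 20.0000).
Jacobian J = [[8·x·y - 3·y, 4·x^2 - 3·x], [6·x - 2·y^2 + y, -4·x·y + x]].
At the point, J = [[33.0000, 7.0000], [-27.0000, -13.0000]] (det J = -240.0000).
Solving J·Δ = −F gives Δ = (0.6083, 0.2750).
Then the next iterate is (x, y)₁ = (-0.3917, -2.7250).
Round to (-0.3917, -2.7250) and repeat: F = (-5.874522, 3.344904), J = [[16.714060, 1.788816], [-19.926450, -4.661230]].
Δ = (0.5063, -1.4469), so (x, y)₂ = (0.1146, -4.1719).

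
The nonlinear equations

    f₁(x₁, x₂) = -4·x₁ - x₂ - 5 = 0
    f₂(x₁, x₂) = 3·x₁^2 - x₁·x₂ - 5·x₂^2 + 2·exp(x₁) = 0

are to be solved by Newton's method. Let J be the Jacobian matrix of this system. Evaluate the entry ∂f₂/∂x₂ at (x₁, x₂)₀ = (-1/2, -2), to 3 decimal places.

20.500

∂f₂/∂x₂ = -x₁ - 10·x₂.
At (-1/2, -2) this is 20.500.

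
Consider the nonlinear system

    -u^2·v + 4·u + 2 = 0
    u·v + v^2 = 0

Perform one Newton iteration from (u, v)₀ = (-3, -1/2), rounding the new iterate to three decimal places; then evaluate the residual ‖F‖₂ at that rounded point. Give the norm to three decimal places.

9.062

At (-3, -1/2): F = (-5.500, 1.750).
Jacobian J = [[-2·u·v + 4, -u^2], [v, u + 2·v]].
At the point, J = [[1.000, -9.000], [-0.500, -4.000]] (det J = -8.500).
Solving J·Δ = −F gives Δ = (4.441, -0.118).
Then the next iterate is (u, v)₁ = (1.441, -0.618).
Re-evaluating at (1.441, -0.618): F = (9.04727, -0.50861), so ‖F‖₂ = 9.062.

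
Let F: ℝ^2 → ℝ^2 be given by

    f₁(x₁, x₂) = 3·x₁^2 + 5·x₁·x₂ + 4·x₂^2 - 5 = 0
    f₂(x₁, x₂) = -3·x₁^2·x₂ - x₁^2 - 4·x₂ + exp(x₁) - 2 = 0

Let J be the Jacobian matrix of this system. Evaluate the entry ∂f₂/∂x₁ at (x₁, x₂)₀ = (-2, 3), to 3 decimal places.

40.135

∂f₂/∂x₁ = -6·x₁·x₂ - 2·x₁ + exp(x₁).
At (-2, 3) this is 40.135.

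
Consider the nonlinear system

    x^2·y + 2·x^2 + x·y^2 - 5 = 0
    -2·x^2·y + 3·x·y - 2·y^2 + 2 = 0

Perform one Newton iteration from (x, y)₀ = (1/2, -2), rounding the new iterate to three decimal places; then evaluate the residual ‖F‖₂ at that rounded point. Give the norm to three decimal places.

At (1/2, -2): F = (-3.000, -8.000).
Jacobian J = [[2·x·y + 4·x + y^2, x^2 + 2·x·y], [-4·x·y + 3·y, -2·x^2 + 3·x - 4·y]].
At the point, J = [[4.000, -1.750], [-2.000, 9.000]] (det J = 32.500).
Solving J·Δ = −F gives Δ = (1.262, 1.169).
Then the next iterate is (x, y)₁ = (1.762, -0.831).
Re-evaluating at (1.762, -0.831): F = (-0.15390, 1.38613), so ‖F‖₂ = 1.395.

1.395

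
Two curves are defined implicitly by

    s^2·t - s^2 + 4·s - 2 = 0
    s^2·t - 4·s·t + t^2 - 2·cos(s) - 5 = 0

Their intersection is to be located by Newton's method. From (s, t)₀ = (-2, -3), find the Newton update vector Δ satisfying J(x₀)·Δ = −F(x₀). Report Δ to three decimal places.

At (-2, -3): F = (-26.000, -31.16771).
Jacobian J = [[2·s·t - 2·s + 4, s^2], [2·s·t - 4·t + 2·sin(s), s^2 - 4·s + 2·t]].
At the point, J = [[20.000, 4.000], [22.18141, 6.000]] (det J = 31.27438).
Solving J·Δ = −F gives Δ = (1.002, 1.491).

(1.002, 1.491)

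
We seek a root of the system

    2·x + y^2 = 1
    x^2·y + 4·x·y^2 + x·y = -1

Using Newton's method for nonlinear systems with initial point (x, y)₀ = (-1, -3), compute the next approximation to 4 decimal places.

At (-1, -3): F = (6.0000, -35.0000).
Jacobian J = [[2, 2·y], [2·x·y + 4·y^2 + y, x^2 + 8·x·y + x]].
At the point, J = [[2.0000, -6.0000], [39.0000, 24.0000]] (det J = 282.0000).
Solving J·Δ = −F gives Δ = (0.2340, 1.0780).
Then the next iterate is (x, y)₁ = (-0.7660, -1.9220).

(-0.7660, -1.9220)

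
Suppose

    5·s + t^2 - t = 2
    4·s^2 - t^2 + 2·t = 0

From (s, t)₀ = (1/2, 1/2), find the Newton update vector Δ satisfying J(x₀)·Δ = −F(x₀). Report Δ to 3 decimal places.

At (1/2, 1/2): F = (0.250, 1.750).
Jacobian J = [[5, 2·t - 1], [8·s, -2·t + 2]].
At the point, J = [[5.000, 0.000], [4.000, 1.000]] (det J = 5.000).
Solving J·Δ = −F gives Δ = (-0.050, -1.550).

(-0.050, -1.550)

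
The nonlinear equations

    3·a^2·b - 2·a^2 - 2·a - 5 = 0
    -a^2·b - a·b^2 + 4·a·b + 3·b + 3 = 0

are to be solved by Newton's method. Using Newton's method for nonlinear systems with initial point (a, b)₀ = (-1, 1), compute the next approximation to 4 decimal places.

(-1.4000, 1.1333)

At (-1, 1): F = (-2.0000, 2.0000).
Jacobian J = [[6·a·b - 4·a - 2, 3·a^2], [-2·a·b - b^2 + 4·b, -a^2 - 2·a·b + 4·a + 3]].
At the point, J = [[-4.0000, 3.0000], [5.0000, 0.0000]] (det J = -15.0000).
Solving J·Δ = −F gives Δ = (-0.4000, 0.1333).
Then the next iterate is (a, b)₁ = (-1.4000, 1.1333).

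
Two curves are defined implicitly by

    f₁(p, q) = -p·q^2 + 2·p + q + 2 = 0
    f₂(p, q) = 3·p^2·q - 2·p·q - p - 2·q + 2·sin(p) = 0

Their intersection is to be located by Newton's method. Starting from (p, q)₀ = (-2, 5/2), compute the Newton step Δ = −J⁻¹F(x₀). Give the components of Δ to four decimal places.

(0.5931, -0.9527)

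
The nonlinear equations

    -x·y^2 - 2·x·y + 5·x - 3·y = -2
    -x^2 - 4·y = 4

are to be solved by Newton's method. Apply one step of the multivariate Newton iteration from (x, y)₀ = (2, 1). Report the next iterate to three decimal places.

At (2, 1): F = (3.000, -12.000).
Jacobian J = [[-y^2 - 2·y + 5, -2·x·y - 2·x - 3], [-2·x, -4]].
At the point, J = [[2.000, -11.000], [-4.000, -4.000]] (det J = -52.000).
Solving J·Δ = −F gives Δ = (-2.769, -0.231).
Then the next iterate is (x, y)₁ = (-0.769, 0.769).

(-0.769, 0.769)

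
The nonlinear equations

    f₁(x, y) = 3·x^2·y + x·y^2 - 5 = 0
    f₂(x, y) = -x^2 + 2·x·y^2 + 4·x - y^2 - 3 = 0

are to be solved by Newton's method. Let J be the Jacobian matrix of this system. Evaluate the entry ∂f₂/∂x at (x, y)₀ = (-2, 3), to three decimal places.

∂f₂/∂x = -2·x + 2·y^2 + 4.
At (-2, 3) this is 26.000.

26.000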